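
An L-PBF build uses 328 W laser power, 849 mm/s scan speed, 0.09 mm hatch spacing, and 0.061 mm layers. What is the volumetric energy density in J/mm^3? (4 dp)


E = 328 / (849*0.09*0.061) = 70.371 J/mm^3


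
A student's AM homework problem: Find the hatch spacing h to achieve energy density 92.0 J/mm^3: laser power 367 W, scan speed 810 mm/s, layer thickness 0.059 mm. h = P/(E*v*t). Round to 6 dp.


h = 367 / (92.0*810*0.059) = 0.083472 mm


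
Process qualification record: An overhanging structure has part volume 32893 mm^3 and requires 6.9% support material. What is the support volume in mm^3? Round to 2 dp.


V_support = 32893 * 0.069 = 2269.62 mm^3


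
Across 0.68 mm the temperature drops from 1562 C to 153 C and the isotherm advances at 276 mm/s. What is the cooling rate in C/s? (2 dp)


G = (1562-153)/0.68 = 2072.05882353 C/mm
CR = 2072.05882353 * 276 = 571888.24 C/s


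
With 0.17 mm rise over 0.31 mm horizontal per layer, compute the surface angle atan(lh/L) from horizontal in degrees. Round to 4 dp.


angle = atan(0.17/0.31) = 28.7398 degrees


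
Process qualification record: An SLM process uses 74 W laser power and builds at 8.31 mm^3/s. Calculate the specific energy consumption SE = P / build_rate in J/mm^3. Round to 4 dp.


SE = 74 / 8.31 = 8.9049 J/mm^3


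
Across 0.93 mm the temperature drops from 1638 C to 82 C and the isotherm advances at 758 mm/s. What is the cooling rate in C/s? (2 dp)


G = (1638-82)/0.93 = 1673.11827957 C/mm
CR = 1673.11827957 * 758 = 1268223.66 C/s


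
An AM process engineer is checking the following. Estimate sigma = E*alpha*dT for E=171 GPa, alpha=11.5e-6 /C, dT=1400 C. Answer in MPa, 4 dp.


sigma = 171*1000 * 11.5e-6 * 1400 = 2753.1 MPa


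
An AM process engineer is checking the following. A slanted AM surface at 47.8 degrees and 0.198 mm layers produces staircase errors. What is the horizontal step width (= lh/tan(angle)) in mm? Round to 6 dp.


step = 0.198 / tan(47.8) = 0.179535 mm


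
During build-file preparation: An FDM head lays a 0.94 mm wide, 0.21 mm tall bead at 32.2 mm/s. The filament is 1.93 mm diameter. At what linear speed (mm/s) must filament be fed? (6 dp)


Q = 0.94 * 0.21 * 32.2 = 6.35628 mm^3/s
A_fil = pi*(1.93/2)^2 = 2.92552962 mm^2
v_feed = 6.35628 / 2.92552962 = 2.172694 mm/s


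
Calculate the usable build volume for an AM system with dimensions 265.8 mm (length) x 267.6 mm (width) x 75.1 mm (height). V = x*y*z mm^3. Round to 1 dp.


V = 265.8 * 267.6 * 75.1 = 5341718.8 mm^3


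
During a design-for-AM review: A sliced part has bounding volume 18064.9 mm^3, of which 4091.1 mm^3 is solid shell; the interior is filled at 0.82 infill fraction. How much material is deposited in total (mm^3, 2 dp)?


V_infill = (18064.9 - 4091.1) * 0.82 = 11458.52
V_total = 4091.1 + 11458.52 = 15549.62 mm^3


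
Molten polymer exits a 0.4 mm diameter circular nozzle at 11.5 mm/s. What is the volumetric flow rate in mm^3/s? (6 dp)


A = pi*(0.4/2)^2 = 0.12566371 mm^2
Q = 0.12566371 * 11.5 = 1.445133 mm^3/s


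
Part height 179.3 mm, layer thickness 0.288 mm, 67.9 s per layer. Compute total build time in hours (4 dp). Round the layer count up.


Layers = ceil(179.3/0.288) = 623
t = 623 * 67.9 / 3600 = 11.7505 hrs


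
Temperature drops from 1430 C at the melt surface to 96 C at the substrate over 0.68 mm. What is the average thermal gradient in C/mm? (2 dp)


G = (1430-96)/0.68 = 1961.76 C/mm


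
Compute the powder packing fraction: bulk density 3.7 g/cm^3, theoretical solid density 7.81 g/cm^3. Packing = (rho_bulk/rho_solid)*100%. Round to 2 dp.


Packing = (3.7/7.81)*100 = 47.38 %


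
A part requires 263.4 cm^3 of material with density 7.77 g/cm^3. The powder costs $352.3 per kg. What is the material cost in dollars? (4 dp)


Mass = 263.4*7.77/1000 = 2.046618 kg
Cost = 2.046618 * 352.3 = 721.0235 $


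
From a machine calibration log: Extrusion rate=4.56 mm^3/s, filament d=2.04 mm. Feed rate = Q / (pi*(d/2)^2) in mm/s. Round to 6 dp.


A = pi*(2.04/2)^2 = 3.268513
v = 4.56 / 3.268513 = 1.39513 mm/s


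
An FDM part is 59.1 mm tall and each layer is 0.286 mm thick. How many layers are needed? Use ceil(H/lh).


Layers = ceil(59.1/0.286) = 207


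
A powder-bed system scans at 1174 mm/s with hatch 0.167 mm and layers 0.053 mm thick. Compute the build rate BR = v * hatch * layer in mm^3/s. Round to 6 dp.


Rate = 1174 * 0.167 * 0.053 = 10.391074 mm^3/s


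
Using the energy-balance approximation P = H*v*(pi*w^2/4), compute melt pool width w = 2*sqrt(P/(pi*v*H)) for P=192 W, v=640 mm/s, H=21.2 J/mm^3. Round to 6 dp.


w = 2*sqrt(192/(pi*640*21.2)) = 0.134229 mm


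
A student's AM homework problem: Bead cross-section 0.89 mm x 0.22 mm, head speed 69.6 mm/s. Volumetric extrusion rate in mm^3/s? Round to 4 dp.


Rate = 0.89 * 0.22 * 69.6 = 13.6277 mm^3/s


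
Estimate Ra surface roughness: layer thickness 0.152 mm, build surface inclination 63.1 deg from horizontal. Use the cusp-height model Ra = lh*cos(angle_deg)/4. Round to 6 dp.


Ra = 0.152 * cos(63.1) / 4 = 0.017193 mm


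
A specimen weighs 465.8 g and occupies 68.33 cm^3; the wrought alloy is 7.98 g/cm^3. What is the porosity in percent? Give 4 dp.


rho_part = 465.8 / 68.33 = 6.8169179 g/cm^3
Porosity = (1 - 6.8169179/7.98)*100 = 14.575 %


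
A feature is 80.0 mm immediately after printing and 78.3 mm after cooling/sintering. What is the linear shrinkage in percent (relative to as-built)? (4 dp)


Shrinkage = ((80.0-78.3)/80.0)*100 = 2.125 %


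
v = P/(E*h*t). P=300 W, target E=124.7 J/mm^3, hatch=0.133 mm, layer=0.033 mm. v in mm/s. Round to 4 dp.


v = 300 / (124.7*0.133*0.033) = 548.1371 mm/s


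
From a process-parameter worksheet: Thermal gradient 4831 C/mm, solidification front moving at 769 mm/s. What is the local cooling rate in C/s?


CR = 4831 * 769 = 3715039 C/s


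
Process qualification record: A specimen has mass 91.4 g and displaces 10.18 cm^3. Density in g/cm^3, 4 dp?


rho = 91.4 / 10.18 = 8.9784 g/cm^3


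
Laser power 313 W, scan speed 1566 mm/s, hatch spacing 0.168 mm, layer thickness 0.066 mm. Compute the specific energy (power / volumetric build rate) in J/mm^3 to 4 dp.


Build rate = 1566 * 0.168 * 0.066 = 17.363808 mm^3/s
SE = 313 / 17.363808 = 18.026 J/mm^3


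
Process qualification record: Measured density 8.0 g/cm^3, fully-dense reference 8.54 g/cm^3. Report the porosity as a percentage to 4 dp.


Porosity = (1-8.0/8.54)*100 = 6.3232 %


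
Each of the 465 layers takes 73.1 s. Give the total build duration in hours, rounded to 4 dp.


t = 465 * 73.1 / 3600 = 9.4421 hrs


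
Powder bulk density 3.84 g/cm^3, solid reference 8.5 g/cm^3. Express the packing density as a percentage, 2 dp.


Packing = (3.84/8.5)*100 = 45.18 %


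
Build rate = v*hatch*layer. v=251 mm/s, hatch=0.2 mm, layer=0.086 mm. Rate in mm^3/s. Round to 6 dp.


Rate = 251 * 0.2 * 0.086 = 4.3172 mm^3/s


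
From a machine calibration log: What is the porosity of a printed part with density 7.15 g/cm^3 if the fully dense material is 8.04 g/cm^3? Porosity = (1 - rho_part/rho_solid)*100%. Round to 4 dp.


Porosity = (1-7.15/8.04)*100 = 11.0697 %


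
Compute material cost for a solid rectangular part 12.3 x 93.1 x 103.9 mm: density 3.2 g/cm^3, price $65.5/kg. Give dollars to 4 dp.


V = 12.3 * 93.1 * 103.9 = 118979.007 mm^3 = 118.979007 cm^3
Mass = 118.979007 * 3.2 / 1000 = 0.38073282 kg
Cost = 0.38073282 * 65.5 = 24.938 $


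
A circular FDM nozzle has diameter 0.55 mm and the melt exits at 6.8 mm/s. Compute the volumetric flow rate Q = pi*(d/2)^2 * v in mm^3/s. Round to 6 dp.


A = pi*(0.55/2)^2 = 0.23758294 mm^2
Q = 0.23758294 * 6.8 = 1.615564 mm^3/s


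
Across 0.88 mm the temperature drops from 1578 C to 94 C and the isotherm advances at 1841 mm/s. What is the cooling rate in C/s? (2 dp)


G = (1578-94)/0.88 = 1686.36363636 C/mm
CR = 1686.36363636 * 1841 = 3104595.45 C/s


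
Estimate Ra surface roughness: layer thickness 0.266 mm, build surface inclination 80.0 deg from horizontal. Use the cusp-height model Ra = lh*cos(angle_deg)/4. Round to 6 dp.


Ra = 0.266 * cos(80.0) / 4 = 0.011548 mm


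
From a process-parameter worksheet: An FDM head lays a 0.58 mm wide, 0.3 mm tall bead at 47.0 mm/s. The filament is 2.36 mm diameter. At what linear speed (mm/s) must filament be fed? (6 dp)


Q = 0.58 * 0.3 * 47.0 = 8.178 mm^3/s
A_fil = pi*(2.36/2)^2 = 4.37435361 mm^2
v_feed = 8.178 / 4.37435361 = 1.869533 mm/s


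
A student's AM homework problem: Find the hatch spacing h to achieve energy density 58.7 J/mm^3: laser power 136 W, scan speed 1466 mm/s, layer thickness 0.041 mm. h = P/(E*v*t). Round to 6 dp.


h = 136 / (58.7*1466*0.041) = 0.038546 mm


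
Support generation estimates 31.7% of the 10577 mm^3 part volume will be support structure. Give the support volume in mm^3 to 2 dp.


V_support = 10577 * 0.317 = 3352.91 mm^3


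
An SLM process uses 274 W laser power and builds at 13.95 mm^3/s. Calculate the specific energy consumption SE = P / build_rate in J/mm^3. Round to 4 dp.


SE = 274 / 13.95 = 19.6416 J/mm^3


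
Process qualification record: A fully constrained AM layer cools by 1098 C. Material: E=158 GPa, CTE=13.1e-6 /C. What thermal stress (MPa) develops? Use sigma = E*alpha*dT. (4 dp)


sigma = 158*1000 * 13.1e-6 * 1098 = 2272.6404 MPa


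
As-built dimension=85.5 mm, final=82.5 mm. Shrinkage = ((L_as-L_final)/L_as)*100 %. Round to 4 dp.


Shrinkage = ((85.5-82.5)/85.5)*100 = 3.5088 %


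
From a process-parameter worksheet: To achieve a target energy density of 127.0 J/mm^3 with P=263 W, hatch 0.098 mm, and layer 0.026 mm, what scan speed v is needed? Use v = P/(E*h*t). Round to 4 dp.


v = 263 / (127.0*0.098*0.026) = 812.7418 mm/s


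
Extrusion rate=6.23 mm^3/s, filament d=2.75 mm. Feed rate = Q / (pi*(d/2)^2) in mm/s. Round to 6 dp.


A = pi*(2.75/2)^2 = 5.939574
v = 6.23 / 5.939574 = 1.048897 mm/s


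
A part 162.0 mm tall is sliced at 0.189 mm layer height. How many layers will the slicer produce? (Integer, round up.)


Layers = ceil(162.0/0.189) = 858


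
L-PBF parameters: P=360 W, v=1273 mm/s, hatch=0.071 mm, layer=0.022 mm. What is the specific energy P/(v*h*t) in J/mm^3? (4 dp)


Build rate = 1273 * 0.071 * 0.022 = 1.988426 mm^3/s
SE = 360 / 1.988426 = 181.0477 J/mm^3


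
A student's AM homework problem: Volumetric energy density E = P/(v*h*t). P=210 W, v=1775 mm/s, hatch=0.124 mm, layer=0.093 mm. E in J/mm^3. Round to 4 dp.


E = 210 / (1775*0.124*0.093) = 10.2593 J/mm^3


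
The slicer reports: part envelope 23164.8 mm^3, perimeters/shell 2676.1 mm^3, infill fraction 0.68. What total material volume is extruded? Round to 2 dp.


V_infill = (23164.8 - 2676.1) * 0.68 = 13932.32
V_total = 2676.1 + 13932.32 = 16608.42 mm^3


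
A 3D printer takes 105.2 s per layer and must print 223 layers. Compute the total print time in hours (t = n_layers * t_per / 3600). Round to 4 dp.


t = 223 * 105.2 / 3600 = 6.5166 hrs


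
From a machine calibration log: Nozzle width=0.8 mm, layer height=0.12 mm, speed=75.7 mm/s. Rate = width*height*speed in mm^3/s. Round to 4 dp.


Rate = 0.8 * 0.12 * 75.7 = 7.2672 mm^3/s


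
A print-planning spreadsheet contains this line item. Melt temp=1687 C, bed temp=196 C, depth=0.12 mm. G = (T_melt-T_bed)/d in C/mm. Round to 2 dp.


G = (1687-196)/0.12 = 12425.0 C/mm


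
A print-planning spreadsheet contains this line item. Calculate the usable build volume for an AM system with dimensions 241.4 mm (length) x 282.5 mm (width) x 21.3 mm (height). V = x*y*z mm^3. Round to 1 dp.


V = 241.4 * 282.5 * 21.3 = 1452564.2 mm^3


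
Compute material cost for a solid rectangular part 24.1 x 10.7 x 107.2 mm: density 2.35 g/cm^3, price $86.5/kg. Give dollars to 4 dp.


V = 24.1 * 10.7 * 107.2 = 27643.664 mm^3 = 27.643664 cm^3
Mass = 27.643664 * 2.35 / 1000 = 0.06496261 kg
Cost = 0.06496261 * 86.5 = 5.6193 $


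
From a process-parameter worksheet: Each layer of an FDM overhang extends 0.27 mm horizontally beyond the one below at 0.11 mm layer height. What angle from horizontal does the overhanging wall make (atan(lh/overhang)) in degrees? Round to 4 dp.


angle = atan(0.11/0.27) = 22.1663 degrees


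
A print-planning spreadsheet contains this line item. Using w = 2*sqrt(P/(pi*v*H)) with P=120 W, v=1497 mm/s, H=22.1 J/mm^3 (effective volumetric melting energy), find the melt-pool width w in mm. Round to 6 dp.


w = 2*sqrt(120/(pi*1497*22.1)) = 0.067958 mm


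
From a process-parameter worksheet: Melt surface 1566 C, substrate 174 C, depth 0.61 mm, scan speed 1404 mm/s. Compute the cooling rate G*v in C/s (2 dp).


G = (1566-174)/0.61 = 2281.96721311 C/mm
CR = 2281.96721311 * 1404 = 3203881.97 C/s


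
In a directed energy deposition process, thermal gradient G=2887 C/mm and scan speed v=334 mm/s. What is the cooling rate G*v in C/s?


CR = 2887 * 334 = 964258 C/s


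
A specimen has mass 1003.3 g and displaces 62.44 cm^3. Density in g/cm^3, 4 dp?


rho = 1003.3 / 62.44 = 16.0682 g/cm^3


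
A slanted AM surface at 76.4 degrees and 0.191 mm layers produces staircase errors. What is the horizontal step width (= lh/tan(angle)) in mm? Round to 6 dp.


step = 0.191 / tan(76.4) = 0.046208 mm


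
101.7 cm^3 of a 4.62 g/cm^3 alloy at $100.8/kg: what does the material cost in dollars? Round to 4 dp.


Mass = 101.7*4.62/1000 = 0.469854 kg
Cost = 0.469854 * 100.8 = 47.3613 $


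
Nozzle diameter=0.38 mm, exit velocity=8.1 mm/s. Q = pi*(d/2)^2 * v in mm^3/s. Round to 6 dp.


A = pi*(0.38/2)^2 = 0.11341149 mm^2
Q = 0.11341149 * 8.1 = 0.918633 mm^3/s


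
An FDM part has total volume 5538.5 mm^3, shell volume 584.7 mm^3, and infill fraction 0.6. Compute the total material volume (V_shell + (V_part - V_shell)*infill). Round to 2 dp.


V_infill = (5538.5 - 584.7) * 0.6 = 2972.28
V_total = 584.7 + 2972.28 = 3556.98 mm^3


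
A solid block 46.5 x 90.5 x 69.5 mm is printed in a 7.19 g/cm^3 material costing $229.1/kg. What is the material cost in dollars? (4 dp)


V = 46.5 * 90.5 * 69.5 = 292473.375 mm^3 = 292.473375 cm^3
Mass = 292.473375 * 7.19 / 1000 = 2.10288357 kg
Cost = 2.10288357 * 229.1 = 481.7706 $


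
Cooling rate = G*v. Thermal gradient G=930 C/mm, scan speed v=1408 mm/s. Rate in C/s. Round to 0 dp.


CR = 930 * 1408 = 1309440 C/s


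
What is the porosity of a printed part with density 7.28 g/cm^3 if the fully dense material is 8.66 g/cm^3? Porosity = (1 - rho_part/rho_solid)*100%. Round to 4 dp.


Porosity = (1-7.28/8.66)*100 = 15.9353 %


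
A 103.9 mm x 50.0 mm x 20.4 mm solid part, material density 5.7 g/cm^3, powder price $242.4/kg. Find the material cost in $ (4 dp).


V = 103.9 * 50.0 * 20.4 = 105978.0 mm^3 = 105.978 cm^3
Mass = 105.978 * 5.7 / 1000 = 0.6040746 kg
Cost = 0.6040746 * 242.4 = 146.4277 $


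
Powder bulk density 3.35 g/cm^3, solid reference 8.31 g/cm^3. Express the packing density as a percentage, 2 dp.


Packing = (3.35/8.31)*100 = 40.31 %


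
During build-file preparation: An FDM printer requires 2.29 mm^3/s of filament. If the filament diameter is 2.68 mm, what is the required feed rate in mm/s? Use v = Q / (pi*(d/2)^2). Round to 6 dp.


A = pi*(2.68/2)^2 = 5.641044
v = 2.29 / 5.641044 = 0.405953 mm/s


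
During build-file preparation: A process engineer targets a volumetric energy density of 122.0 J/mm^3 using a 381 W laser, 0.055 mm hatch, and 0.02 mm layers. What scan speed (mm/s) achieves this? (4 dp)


v = 381 / (122.0*0.055*0.02) = 2839.0462 mm/s


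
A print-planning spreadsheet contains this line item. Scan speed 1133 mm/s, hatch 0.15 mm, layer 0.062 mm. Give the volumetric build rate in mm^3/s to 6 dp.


Rate = 1133 * 0.15 * 0.062 = 10.5369 mm^3/s


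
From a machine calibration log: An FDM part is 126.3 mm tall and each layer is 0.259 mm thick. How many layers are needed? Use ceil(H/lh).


Layers = ceil(126.3/0.259) = 488


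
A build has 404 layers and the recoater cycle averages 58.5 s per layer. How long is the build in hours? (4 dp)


t = 404 * 58.5 / 3600 = 6.565 hrs


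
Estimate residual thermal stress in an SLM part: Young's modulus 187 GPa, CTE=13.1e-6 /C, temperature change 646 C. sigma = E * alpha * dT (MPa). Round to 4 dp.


sigma = 187*1000 * 13.1e-6 * 646 = 1582.5062 MPa


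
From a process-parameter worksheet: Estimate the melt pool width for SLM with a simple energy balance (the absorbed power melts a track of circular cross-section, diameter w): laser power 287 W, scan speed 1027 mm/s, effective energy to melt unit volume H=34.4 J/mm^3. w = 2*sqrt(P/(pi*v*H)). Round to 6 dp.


w = 2*sqrt(287/(pi*1027*34.4)) = 0.101702 mm


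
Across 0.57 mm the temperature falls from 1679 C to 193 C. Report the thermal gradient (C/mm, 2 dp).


G = (1679-193)/0.57 = 2607.02 C/mm


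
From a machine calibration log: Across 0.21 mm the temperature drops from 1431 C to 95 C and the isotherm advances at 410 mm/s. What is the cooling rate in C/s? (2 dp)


G = (1431-95)/0.21 = 6361.9047619 C/mm
CR = 6361.9047619 * 410 = 2608380.95 C/s


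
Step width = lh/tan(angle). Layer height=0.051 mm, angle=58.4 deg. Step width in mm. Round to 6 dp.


step = 0.051 / tan(58.4) = 0.031375 mm


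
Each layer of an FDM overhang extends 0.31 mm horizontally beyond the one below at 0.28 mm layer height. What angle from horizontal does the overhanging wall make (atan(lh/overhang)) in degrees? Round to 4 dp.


angle = atan(0.28/0.31) = 42.0892 degrees


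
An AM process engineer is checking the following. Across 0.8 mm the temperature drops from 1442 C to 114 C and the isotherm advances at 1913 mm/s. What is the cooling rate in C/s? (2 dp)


G = (1442-114)/0.8 = 1660.0 C/mm
CR = 1660.0 * 1913 = 3175580.0 C/s


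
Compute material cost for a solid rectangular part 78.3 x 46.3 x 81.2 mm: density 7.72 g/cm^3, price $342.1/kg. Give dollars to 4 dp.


V = 78.3 * 46.3 * 81.2 = 294373.548 mm^3 = 294.373548 cm^3
Mass = 294.373548 * 7.72 / 1000 = 2.27256379 kg
Cost = 2.27256379 * 342.1 = 777.4441 $


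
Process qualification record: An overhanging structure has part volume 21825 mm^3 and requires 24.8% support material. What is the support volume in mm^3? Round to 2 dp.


V_support = 21825 * 0.248 = 5412.6 mm^3


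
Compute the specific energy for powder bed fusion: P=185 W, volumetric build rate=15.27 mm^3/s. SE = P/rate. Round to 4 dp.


SE = 185 / 15.27 = 12.1153 J/mm^3


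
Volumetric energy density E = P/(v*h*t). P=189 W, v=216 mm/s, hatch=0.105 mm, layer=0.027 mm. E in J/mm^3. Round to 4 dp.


E = 189 / (216*0.105*0.027) = 308.642 J/mm^3


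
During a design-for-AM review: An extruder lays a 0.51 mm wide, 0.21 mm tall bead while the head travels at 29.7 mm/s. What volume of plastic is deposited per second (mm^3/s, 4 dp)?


Rate = 0.51 * 0.21 * 29.7 = 3.1809 mm^3/s


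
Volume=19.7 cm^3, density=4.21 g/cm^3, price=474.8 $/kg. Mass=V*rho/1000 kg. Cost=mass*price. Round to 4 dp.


Mass = 19.7*4.21/1000 = 0.082937 kg
Cost = 0.082937 * 474.8 = 39.3785 $


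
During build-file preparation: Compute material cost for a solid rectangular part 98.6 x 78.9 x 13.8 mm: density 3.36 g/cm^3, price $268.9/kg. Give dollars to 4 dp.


V = 98.6 * 78.9 * 13.8 = 107357.652 mm^3 = 107.357652 cm^3
Mass = 107.357652 * 3.36 / 1000 = 0.36072171 kg
Cost = 0.36072171 * 268.9 = 96.9981 $


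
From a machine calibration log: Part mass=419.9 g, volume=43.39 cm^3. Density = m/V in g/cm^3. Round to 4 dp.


rho = 419.9 / 43.39 = 9.6773 g/cm^3


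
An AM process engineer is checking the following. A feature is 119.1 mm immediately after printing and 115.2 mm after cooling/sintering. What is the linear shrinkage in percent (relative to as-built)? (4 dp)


Shrinkage = ((119.1-115.2)/119.1)*100 = 3.2746 %


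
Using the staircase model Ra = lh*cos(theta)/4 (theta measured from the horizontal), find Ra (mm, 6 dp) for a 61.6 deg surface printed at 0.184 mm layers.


Ra = 0.184 * cos(61.6) / 4 = 0.021879 mm


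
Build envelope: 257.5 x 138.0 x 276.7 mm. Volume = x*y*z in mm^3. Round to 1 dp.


V = 257.5 * 138.0 * 276.7 = 9832534.5 mm^3


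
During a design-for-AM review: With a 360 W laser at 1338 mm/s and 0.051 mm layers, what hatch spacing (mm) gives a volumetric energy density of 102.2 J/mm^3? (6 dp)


h = 360 / (102.2*1338*0.051) = 0.051621 mm


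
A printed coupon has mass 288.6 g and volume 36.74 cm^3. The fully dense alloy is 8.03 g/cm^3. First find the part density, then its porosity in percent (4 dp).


rho_part = 288.6 / 36.74 = 7.85519869 g/cm^3
Porosity = (1 - 7.85519869/8.03)*100 = 2.1769 %


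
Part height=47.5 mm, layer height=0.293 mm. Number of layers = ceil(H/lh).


Layers = ceil(47.5/0.293) = 163


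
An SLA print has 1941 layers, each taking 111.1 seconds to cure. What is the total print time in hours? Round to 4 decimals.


t = 1941 * 111.1 / 3600 = 59.9014 hrs


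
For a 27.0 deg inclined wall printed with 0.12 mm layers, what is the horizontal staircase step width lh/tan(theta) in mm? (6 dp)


step = 0.12 / tan(27.0) = 0.235513 mm


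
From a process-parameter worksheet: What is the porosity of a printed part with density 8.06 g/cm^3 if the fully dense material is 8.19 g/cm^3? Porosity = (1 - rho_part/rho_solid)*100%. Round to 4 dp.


Porosity = (1-8.06/8.19)*100 = 1.5873 %


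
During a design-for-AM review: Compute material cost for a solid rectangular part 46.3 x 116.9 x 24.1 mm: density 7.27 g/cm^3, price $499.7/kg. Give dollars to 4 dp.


V = 46.3 * 116.9 * 24.1 = 130440.527 mm^3 = 130.440527 cm^3
Mass = 130.440527 * 7.27 / 1000 = 0.94830263 kg
Cost = 0.94830263 * 499.7 = 473.8668 $


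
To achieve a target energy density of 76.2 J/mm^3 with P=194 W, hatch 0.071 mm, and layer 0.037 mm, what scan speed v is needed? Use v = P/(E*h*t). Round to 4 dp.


v = 194 / (76.2*0.071*0.037) = 969.1404 mm/s


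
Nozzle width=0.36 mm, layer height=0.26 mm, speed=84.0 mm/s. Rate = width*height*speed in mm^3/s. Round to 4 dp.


Rate = 0.36 * 0.26 * 84.0 = 7.8624 mm^3/s


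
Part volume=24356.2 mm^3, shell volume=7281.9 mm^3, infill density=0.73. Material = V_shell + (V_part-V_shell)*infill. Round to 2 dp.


V_infill = (24356.2 - 7281.9) * 0.73 = 12464.24
V_total = 7281.9 + 12464.24 = 19746.14 mm^3


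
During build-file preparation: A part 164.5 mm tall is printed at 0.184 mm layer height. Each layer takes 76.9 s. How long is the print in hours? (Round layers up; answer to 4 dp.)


Layers = ceil(164.5/0.184) = 895
t = 895 * 76.9 / 3600 = 19.1182 hrs


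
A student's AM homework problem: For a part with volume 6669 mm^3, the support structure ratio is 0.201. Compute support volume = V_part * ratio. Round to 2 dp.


V_support = 6669 * 0.201 = 1340.47 mm^3


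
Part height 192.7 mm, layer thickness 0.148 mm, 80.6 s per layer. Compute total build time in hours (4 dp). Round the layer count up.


Layers = ceil(192.7/0.148) = 1303
t = 1303 * 80.6 / 3600 = 29.1727 hrs


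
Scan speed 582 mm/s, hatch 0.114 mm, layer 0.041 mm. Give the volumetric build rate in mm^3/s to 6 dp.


Rate = 582 * 0.114 * 0.041 = 2.720268 mm^3/s


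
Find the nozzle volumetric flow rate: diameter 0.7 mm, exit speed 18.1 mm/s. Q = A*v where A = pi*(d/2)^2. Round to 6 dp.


A = pi*(0.7/2)^2 = 0.3848451 mm^2
Q = 0.3848451 * 18.1 = 6.965696 mm^3/s


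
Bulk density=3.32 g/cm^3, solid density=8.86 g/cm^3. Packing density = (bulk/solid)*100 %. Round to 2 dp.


Packing = (3.32/8.86)*100 = 37.47 %


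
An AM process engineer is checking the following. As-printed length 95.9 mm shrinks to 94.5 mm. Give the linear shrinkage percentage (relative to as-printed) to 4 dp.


Shrinkage = ((95.9-94.5)/95.9)*100 = 1.4599 %


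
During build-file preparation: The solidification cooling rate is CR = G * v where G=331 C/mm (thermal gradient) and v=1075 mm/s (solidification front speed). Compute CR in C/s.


CR = 331 * 1075 = 355825 C/s


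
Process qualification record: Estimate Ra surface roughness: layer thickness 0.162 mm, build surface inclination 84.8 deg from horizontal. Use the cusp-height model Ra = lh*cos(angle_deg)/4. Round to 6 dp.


Ra = 0.162 * cos(84.8) / 4 = 0.003671 mm


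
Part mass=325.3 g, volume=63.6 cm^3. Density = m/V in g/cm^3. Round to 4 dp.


rho = 325.3 / 63.6 = 5.1148 g/cm^3


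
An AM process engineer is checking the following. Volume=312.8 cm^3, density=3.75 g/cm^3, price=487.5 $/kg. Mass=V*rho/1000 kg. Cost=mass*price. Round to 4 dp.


Mass = 312.8*3.75/1000 = 1.173 kg
Cost = 1.173 * 487.5 = 571.8375 $


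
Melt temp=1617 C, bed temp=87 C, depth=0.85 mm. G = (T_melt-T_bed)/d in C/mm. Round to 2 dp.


G = (1617-87)/0.85 = 1800.0 C/mm


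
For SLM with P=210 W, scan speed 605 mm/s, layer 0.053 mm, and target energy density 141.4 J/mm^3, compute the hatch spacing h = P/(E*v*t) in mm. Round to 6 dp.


h = 210 / (141.4*605*0.053) = 0.046317 mm


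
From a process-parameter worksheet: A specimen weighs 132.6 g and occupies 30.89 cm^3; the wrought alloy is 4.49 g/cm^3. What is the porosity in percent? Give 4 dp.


rho_part = 132.6 / 30.89 = 4.29265134 g/cm^3
Porosity = (1 - 4.29265134/4.49)*100 = 4.3953 %


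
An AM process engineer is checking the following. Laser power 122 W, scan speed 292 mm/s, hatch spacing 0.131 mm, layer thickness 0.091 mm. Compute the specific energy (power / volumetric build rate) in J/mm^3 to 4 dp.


Build rate = 292 * 0.131 * 0.091 = 3.480932 mm^3/s
SE = 122 / 3.480932 = 35.0481 J/mm^3


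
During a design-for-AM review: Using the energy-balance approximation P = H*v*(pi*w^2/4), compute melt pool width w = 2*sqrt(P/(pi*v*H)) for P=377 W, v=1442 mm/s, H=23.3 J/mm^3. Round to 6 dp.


w = 2*sqrt(377/(pi*1442*23.3)) = 0.119527 mm


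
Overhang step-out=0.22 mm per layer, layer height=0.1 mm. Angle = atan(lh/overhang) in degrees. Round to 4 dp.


angle = atan(0.1/0.22) = 24.444 degrees


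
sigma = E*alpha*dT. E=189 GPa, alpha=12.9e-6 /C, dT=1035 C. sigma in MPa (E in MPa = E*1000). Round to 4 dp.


sigma = 189*1000 * 12.9e-6 * 1035 = 2523.4335 MPa


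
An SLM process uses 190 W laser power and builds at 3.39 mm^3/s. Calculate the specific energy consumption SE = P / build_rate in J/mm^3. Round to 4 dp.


SE = 190 / 3.39 = 56.0472 J/mm^3


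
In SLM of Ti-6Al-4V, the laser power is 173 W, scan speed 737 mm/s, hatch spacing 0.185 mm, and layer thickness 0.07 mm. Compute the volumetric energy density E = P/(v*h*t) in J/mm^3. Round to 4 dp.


E = 173 / (737*0.185*0.07) = 18.1263 J/mm^3


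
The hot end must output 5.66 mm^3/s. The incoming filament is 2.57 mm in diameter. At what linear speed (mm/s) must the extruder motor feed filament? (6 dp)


A = pi*(2.57/2)^2 = 5.187476
v = 5.66 / 5.187476 = 1.091089 mm/s


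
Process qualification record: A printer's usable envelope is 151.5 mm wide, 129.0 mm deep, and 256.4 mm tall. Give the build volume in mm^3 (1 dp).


V = 151.5 * 129.0 * 256.4 = 5010953.4 mm^3


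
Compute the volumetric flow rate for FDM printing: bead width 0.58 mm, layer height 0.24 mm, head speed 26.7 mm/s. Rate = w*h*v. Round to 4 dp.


Rate = 0.58 * 0.24 * 26.7 = 3.7166 mm^3/s


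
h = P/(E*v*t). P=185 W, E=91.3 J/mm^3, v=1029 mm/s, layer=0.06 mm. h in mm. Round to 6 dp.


h = 185 / (91.3*1029*0.06) = 0.03282 mm


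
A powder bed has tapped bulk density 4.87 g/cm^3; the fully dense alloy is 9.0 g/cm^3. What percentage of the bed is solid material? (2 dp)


Packing = (4.87/9.0)*100 = 54.11 %


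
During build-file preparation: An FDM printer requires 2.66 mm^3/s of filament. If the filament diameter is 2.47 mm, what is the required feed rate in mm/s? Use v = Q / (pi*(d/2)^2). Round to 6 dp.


A = pi*(2.47/2)^2 = 4.791636
v = 2.66 / 4.791636 = 0.555134 mm/s


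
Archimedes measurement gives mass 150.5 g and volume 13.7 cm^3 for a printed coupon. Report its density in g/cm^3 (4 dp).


rho = 150.5 / 13.7 = 10.9854 g/cm^3


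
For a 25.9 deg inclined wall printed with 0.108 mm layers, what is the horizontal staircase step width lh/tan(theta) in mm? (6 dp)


step = 0.108 / tan(25.9) = 0.222417 mm


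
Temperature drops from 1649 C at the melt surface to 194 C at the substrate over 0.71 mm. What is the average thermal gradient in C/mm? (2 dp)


G = (1649-194)/0.71 = 2049.3 C/mm


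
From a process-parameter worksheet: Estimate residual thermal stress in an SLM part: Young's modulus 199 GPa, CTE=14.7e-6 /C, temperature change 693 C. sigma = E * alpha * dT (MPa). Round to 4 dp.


sigma = 199*1000 * 14.7e-6 * 693 = 2027.2329 MPa


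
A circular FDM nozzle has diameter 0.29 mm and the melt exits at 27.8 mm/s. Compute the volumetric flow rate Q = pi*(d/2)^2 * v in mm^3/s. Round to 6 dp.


A = pi*(0.29/2)^2 = 0.06605199 mm^2
Q = 0.06605199 * 27.8 = 1.836245 mm^3/s


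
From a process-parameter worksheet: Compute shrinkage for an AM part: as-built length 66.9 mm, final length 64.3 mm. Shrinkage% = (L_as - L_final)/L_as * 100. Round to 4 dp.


Shrinkage = ((66.9-64.3)/66.9)*100 = 3.8864 %


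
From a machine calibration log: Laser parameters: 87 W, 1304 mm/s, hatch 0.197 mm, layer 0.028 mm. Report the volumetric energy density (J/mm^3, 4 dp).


E = 87 / (1304*0.197*0.028) = 12.0953 J/mm^3


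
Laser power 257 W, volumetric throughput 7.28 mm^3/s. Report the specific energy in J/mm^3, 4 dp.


SE = 257 / 7.28 = 35.3022 J/mm^3


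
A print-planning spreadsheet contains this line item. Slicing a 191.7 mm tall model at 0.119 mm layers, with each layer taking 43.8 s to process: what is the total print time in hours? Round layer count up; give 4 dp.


Layers = ceil(191.7/0.119) = 1611
t = 1611 * 43.8 / 3600 = 19.6005 hrs


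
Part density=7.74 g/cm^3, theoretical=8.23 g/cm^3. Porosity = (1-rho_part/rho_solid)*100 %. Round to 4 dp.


Porosity = (1-7.74/8.23)*100 = 5.9538 %


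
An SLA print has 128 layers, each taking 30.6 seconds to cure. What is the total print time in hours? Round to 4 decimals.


t = 128 * 30.6 / 3600 = 1.088 hrs


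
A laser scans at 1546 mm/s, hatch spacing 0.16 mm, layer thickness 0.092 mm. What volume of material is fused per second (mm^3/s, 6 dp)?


Rate = 1546 * 0.16 * 0.092 = 22.75712 mm^3/s


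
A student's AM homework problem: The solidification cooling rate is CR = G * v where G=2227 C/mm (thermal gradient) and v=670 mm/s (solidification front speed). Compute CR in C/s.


CR = 2227 * 670 = 1492090 C/s


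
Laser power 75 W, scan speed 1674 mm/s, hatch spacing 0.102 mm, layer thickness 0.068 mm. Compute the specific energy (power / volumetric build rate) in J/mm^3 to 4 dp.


Build rate = 1674 * 0.102 * 0.068 = 11.610864 mm^3/s
SE = 75 / 11.610864 = 6.4595 J/mm^3


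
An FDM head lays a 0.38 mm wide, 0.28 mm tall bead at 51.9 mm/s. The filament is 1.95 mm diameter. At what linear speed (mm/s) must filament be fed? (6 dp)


Q = 0.38 * 0.28 * 51.9 = 5.52216 mm^3/s
A_fil = pi*(1.95/2)^2 = 2.98647652 mm^2
v_feed = 5.52216 / 2.98647652 = 1.849055 mm/s


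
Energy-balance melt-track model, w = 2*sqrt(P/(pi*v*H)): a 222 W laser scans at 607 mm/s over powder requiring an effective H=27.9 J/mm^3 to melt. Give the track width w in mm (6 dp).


w = 2*sqrt(222/(pi*607*27.9)) = 0.129192 mm


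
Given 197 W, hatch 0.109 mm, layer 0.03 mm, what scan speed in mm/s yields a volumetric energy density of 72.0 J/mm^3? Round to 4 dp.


v = 197 / (72.0*0.109*0.03) = 836.7312 mm/s


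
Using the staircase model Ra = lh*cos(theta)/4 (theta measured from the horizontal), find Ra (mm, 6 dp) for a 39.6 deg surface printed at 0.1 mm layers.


Ra = 0.1 * cos(39.6) / 4 = 0.019263 mm


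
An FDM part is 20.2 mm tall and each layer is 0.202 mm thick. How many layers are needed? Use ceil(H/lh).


Layers = ceil(20.2/0.202) = 100


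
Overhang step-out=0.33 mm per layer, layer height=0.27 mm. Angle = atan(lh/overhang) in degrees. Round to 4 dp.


angle = atan(0.27/0.33) = 39.2894 degrees


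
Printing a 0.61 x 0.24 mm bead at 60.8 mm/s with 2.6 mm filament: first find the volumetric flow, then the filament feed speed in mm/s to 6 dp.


Q = 0.61 * 0.24 * 60.8 = 8.90112 mm^3/s
A_fil = pi*(2.6/2)^2 = 5.30929158 mm^2
v_feed = 8.90112 / 5.30929158 = 1.676517 mm/s


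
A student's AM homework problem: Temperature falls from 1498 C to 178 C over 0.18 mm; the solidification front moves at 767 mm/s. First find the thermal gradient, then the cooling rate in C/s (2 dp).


G = (1498-178)/0.18 = 7333.33333333 C/mm
CR = 7333.33333333 * 767 = 5624666.67 C/s


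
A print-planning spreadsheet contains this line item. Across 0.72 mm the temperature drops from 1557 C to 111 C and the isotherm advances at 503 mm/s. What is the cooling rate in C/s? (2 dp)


G = (1557-111)/0.72 = 2008.33333333 C/mm
CR = 2008.33333333 * 503 = 1010191.67 C/s


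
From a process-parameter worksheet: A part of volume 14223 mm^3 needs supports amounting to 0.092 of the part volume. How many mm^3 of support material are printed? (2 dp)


V_support = 14223 * 0.092 = 1308.52 mm^3


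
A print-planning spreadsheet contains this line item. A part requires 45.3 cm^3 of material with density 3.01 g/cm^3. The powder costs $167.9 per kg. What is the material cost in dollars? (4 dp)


Mass = 45.3*3.01/1000 = 0.136353 kg
Cost = 0.136353 * 167.9 = 22.8937 $


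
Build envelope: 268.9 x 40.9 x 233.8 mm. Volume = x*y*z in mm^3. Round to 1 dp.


V = 268.9 * 40.9 * 233.8 = 2571334.7 mm^3


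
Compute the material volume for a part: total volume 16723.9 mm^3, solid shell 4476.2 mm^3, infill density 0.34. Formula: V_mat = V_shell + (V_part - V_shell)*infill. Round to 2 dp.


V_infill = (16723.9 - 4476.2) * 0.34 = 4164.22
V_total = 4476.2 + 4164.22 = 8640.42 mm^3


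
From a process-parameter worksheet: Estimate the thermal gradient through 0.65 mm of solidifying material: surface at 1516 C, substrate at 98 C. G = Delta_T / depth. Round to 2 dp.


G = (1516-98)/0.65 = 2181.54 C/mm


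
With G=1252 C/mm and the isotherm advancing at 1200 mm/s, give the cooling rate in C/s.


CR = 1252 * 1200 = 1502400 C/s


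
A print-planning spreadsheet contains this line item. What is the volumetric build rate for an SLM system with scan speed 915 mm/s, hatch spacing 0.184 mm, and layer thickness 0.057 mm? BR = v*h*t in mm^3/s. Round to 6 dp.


Rate = 915 * 0.184 * 0.057 = 9.59652 mm^3/s


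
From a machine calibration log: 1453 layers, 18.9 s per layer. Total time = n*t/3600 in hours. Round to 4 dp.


t = 1453 * 18.9 / 3600 = 7.6283 hrs


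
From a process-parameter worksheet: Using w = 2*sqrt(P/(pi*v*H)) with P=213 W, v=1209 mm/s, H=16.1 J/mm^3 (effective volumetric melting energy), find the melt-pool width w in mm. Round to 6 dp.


w = 2*sqrt(213/(pi*1209*16.1)) = 0.118037 mm


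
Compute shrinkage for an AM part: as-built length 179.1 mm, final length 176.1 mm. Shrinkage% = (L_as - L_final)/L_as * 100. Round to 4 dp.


Shrinkage = ((179.1-176.1)/179.1)*100 = 1.675 %


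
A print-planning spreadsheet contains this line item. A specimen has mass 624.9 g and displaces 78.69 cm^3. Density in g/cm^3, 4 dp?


rho = 624.9 / 78.69 = 7.9413 g/cm^3


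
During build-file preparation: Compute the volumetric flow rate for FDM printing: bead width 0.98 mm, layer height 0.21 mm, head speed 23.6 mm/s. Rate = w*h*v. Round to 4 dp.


Rate = 0.98 * 0.21 * 23.6 = 4.8569 mm^3/s


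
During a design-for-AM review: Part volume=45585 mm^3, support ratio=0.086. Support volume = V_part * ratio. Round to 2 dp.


V_support = 45585 * 0.086 = 3920.31 mm^3


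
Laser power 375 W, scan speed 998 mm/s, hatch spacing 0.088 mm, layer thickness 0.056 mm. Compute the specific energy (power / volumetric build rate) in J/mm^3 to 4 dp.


Build rate = 998 * 0.088 * 0.056 = 4.918144 mm^3/s
SE = 375 / 4.918144 = 76.2483 J/mm^3


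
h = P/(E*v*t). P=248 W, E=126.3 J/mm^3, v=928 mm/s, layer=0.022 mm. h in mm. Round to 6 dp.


h = 248 / (126.3*928*0.022) = 0.096178 mm


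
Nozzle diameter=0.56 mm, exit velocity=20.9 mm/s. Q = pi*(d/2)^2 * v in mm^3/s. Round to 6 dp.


A = pi*(0.56/2)^2 = 0.24630086 mm^2
Q = 0.24630086 * 20.9 = 5.147688 mm^3/s


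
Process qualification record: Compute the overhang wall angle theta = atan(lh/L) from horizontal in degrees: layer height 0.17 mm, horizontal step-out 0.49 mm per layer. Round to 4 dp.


angle = atan(0.17/0.49) = 19.1336 degrees


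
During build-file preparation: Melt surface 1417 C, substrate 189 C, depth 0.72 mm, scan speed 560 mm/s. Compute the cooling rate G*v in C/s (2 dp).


G = (1417-189)/0.72 = 1705.55555556 C/mm
CR = 1705.55555556 * 560 = 955111.11 C/s


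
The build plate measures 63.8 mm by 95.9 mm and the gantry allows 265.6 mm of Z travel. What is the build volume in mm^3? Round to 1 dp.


V = 63.8 * 95.9 * 265.6 = 1625052.4 mm^3


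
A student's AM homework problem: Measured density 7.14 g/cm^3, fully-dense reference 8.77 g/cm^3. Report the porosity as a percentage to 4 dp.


Porosity = (1-7.14/8.77)*100 = 18.5861 %


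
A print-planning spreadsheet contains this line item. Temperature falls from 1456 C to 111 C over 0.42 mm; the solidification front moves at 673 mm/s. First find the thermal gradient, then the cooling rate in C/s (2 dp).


G = (1456-111)/0.42 = 3202.38095238 C/mm
CR = 3202.38095238 * 673 = 2155202.38 C/s


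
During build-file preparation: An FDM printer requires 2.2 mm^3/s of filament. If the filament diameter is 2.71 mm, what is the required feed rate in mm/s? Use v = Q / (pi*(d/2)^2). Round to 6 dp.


A = pi*(2.71/2)^2 = 5.768043
v = 2.2 / 5.768043 = 0.381412 mm/s


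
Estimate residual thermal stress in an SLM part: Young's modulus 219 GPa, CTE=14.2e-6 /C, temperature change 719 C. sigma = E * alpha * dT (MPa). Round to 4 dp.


sigma = 219*1000 * 14.2e-6 * 719 = 2235.9462 MPa


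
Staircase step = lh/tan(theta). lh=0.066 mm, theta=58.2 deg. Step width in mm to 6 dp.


step = 0.066 / tan(58.2) = 0.040922 mm


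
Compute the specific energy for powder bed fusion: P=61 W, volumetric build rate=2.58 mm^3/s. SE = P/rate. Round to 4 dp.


SE = 61 / 2.58 = 23.6434 J/mm^3


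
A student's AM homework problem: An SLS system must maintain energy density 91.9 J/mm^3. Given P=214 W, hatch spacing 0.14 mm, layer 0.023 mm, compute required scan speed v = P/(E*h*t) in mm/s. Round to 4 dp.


v = 214 / (91.9*0.14*0.023) = 723.1733 mm/s


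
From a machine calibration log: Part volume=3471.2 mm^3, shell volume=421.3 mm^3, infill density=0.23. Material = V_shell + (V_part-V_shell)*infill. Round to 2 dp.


V_infill = (3471.2 - 421.3) * 0.23 = 701.48
V_total = 421.3 + 701.48 = 1122.78 mm^3


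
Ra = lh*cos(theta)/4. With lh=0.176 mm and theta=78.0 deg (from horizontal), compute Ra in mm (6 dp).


Ra = 0.176 * cos(78.0) / 4 = 0.009148 mm


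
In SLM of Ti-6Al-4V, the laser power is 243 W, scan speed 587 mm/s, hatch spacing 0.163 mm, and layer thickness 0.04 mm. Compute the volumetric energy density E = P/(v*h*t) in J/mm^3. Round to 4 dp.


E = 243 / (587*0.163*0.04) = 63.4922 J/mm^3


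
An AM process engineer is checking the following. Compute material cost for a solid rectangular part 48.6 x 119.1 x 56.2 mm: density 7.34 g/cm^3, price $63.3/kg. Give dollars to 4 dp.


V = 48.6 * 119.1 * 56.2 = 325300.212 mm^3 = 325.300212 cm^3
Mass = 325.300212 * 7.34 / 1000 = 2.38770356 kg
Cost = 2.38770356 * 63.3 = 151.1416 $
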